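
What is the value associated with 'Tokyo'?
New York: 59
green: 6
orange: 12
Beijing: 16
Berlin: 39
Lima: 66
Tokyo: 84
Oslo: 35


Looking up key 'Tokyo'
Value: 84

84


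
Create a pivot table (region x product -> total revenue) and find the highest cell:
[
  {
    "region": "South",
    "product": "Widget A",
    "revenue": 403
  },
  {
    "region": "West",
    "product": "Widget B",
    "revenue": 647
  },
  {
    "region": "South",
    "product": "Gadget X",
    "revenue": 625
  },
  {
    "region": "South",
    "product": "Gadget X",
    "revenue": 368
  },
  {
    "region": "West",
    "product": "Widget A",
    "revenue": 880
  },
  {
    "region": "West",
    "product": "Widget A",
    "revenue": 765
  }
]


Pivot: region (rows) x product (columns) -> total revenue

     Gadget X      Widget A      Widget B    
South          993           403             0  
West             0          1645           647  

Highest: West / Widget A = $1645

West / Widget A = $1645


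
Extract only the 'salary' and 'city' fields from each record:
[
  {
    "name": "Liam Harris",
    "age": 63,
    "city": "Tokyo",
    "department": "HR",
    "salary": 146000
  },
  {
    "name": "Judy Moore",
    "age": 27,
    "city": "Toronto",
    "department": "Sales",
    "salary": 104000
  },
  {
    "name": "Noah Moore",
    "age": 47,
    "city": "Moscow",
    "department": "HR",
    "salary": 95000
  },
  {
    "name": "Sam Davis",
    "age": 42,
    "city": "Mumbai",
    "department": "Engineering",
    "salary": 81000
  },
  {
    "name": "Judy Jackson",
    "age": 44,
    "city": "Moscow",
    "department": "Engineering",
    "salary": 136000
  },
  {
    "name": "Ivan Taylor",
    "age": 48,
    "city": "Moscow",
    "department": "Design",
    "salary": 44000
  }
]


Original: 6 records with fields: name, age, city, department, salary
Keep: ['salary', 'city']
Drop: ['name', 'age', 'department']
Result: 6 records, 2 fields each

[
  {
    "salary": 146000,
    "city": "Tokyo"
  },
  {
    "salary": 104000,
    "city": "Toronto"
  },
  {
    "salary": 95000,
    "city": "Moscow"
  },
  {
    "salary": 81000,
    "city": "Mumbai"
  },
  {
    "salary": 136000,
    "city": "Moscow"
  },
  {
    "salary": 44000,
    "city": "Moscow"
  }
]


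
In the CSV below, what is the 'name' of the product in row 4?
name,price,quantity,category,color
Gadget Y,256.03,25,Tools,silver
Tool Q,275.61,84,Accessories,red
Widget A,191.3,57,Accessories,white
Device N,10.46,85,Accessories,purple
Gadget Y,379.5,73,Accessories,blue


Query: Row 4 ('Device N'), column 'name'
Value: Device N

Device N


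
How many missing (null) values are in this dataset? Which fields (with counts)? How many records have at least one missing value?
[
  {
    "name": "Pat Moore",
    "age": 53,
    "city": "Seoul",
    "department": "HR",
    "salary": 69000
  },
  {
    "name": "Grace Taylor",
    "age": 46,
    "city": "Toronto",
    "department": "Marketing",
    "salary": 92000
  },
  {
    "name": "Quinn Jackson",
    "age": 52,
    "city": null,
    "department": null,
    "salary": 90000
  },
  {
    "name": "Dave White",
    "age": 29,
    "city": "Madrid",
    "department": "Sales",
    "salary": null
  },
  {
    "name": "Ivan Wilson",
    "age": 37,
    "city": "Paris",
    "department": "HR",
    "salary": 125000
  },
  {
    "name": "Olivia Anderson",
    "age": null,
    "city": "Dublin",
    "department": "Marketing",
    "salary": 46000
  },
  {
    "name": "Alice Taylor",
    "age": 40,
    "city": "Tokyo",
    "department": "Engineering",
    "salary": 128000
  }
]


Checking for missing (null) values in 7 records:

  Pat Moore: complete
  Grace Taylor: complete
  Quinn Jackson: city, department
  Dave White: salary
  Ivan Wilson: complete
  Olivia Anderson: age
  Alice Taylor: complete

Per field:
  name: 0 missing
  age: 1 missing
  city: 1 missing
  department: 1 missing
  salary: 1 missing

Total missing values: 4
Records with any missing: 3

4 missing values (age: 1, city: 1, department: 1, salary: 1); 3 incomplete records


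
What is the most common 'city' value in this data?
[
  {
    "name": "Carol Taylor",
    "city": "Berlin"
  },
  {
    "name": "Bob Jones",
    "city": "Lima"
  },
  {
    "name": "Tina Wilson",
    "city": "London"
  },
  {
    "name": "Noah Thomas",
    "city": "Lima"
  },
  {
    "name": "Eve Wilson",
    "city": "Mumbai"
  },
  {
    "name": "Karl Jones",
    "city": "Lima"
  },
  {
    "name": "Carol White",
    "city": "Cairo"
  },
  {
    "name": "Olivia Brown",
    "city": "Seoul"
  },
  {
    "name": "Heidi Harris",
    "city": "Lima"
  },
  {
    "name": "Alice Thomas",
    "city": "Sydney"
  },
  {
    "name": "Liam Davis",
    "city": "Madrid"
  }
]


Counting 'city' values across 11 records:

  Lima: 4 ####
  Berlin: 1 #
  London: 1 #
  Mumbai: 1 #
  Cairo: 1 #
  Seoul: 1 #
  Sydney: 1 #
  Madrid: 1 #

Most common: Lima (4 times)

Lima (4 times)


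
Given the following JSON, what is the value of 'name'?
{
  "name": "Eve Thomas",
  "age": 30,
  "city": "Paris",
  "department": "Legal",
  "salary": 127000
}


Looking up field 'name'
Value: Eve Thomas

Eve Thomas


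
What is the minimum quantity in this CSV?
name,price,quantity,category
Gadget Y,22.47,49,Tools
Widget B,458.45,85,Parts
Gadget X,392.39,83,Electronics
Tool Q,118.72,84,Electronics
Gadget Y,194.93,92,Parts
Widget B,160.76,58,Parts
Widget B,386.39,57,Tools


Computing minimum quantity:
Values: [49, 85, 83, 84, 92, 58, 57]
Min = 49

49


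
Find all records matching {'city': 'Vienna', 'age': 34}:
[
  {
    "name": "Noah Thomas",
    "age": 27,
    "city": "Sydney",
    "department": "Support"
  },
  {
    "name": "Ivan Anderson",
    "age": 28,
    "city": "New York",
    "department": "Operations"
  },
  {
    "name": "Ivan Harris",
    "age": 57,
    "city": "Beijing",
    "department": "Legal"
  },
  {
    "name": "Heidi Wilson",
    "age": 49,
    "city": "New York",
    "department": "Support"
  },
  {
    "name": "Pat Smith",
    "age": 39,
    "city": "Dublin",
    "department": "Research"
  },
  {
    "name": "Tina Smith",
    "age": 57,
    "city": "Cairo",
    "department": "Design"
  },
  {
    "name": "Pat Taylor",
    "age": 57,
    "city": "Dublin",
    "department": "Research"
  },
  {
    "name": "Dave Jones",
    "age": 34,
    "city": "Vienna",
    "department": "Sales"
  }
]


Search criteria: {'city': 'Vienna', 'age': 34}

Checking 8 records:
  Noah Thomas: {city: Sydney, age: 27}
  Ivan Anderson: {city: New York, age: 28}
  Ivan Harris: {city: Beijing, age: 57}
  Heidi Wilson: {city: New York, age: 49}
  Pat Smith: {city: Dublin, age: 39}
  Tina Smith: {city: Cairo, age: 57}
  Pat Taylor: {city: Dublin, age: 57}
  Dave Jones: {city: Vienna, age: 34} <-- MATCH

Matches: ["Dave Jones"]

["Dave Jones"]


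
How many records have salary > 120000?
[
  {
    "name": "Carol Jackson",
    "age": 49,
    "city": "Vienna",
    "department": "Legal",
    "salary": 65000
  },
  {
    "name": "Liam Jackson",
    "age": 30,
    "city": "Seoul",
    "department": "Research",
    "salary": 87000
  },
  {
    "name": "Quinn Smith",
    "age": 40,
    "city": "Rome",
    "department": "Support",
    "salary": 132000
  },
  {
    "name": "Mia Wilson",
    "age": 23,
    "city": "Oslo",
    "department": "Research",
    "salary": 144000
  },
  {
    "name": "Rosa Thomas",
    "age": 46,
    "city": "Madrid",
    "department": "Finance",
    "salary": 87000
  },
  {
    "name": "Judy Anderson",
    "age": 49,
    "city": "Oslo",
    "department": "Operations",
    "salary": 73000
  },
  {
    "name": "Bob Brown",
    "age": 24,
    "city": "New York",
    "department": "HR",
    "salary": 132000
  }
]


Data: 7 records
Condition: salary > 120000

Checking each record:
  Carol Jackson: 65000
  Liam Jackson: 87000
  Quinn Smith: 132000 MATCH
  Mia Wilson: 144000 MATCH
  Rosa Thomas: 87000
  Judy Anderson: 73000
  Bob Brown: 132000 MATCH

Count: 3

3


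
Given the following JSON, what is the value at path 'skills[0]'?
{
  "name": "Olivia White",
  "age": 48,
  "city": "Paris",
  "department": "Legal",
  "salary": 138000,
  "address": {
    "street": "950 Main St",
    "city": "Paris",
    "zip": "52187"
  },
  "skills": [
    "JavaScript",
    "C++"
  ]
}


Query: skills[0]
Path: skills -> first element
Value: JavaScript

JavaScript


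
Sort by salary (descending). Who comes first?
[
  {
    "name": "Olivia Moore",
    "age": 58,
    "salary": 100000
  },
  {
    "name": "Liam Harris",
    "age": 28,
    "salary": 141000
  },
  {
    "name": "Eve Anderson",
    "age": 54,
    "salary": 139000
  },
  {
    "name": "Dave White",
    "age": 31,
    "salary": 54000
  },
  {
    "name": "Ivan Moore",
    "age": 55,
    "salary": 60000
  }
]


Sort by: salary (descending)

Sorted order:
  1. Liam Harris (salary = 141000)
  2. Eve Anderson (salary = 139000)
  3. Olivia Moore (salary = 100000)
  4. Ivan Moore (salary = 60000)
  5. Dave White (salary = 54000)

First: Liam Harris

Liam Harris


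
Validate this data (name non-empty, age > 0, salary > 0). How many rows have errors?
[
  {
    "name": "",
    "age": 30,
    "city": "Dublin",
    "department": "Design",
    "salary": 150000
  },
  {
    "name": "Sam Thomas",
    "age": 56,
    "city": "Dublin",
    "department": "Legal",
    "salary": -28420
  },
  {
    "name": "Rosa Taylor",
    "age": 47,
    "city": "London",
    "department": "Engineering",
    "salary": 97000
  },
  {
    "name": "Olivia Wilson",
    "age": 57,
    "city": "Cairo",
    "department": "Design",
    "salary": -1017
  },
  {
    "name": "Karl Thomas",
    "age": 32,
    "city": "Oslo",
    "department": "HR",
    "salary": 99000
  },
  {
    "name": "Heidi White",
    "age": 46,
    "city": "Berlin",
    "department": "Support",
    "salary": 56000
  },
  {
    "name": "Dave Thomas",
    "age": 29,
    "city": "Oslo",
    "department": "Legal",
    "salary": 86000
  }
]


Validating 7 records:
Rules: name non-empty, age > 0, salary > 0

  Row 1 (???): empty name
  Row 2 (Sam Thomas): negative salary: -28420
  Row 3 (Rosa Taylor): OK
  Row 4 (Olivia Wilson): negative salary: -1017
  Row 5 (Karl Thomas): OK
  Row 6 (Heidi White): OK
  Row 7 (Dave Thomas): OK

Total errors: 3

3 errors


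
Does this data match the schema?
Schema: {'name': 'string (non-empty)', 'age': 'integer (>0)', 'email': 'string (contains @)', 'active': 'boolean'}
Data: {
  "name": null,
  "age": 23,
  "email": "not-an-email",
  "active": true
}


Validating each field against schema:
  name: FAIL (null is not a string)
  age: OK (positive integer)
  email: FAIL ("not-an-email" does not contain @)
  active: OK (boolean)

Result: INVALID (2 errors: name, email)

INVALID (2 errors: name, email)


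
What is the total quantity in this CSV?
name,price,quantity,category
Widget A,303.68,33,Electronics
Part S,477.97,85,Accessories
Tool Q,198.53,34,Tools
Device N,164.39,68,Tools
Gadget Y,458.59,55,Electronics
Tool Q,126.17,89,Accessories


Computing total quantity:
Values: [33, 85, 34, 68, 55, 89]
Sum = 364

364


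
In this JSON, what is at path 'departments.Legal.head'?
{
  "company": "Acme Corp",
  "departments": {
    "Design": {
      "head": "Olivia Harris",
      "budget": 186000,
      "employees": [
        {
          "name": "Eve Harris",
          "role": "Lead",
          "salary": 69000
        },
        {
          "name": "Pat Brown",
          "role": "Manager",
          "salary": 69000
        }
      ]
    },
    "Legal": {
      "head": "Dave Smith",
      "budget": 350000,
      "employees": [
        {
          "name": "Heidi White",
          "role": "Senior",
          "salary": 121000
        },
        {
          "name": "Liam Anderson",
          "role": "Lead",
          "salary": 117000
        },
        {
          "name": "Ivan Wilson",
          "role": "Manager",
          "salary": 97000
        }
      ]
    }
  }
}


Path: departments.Legal.head

Navigate:
  -> departments
  -> Legal
  -> head = 'Dave Smith'

Dave Smith


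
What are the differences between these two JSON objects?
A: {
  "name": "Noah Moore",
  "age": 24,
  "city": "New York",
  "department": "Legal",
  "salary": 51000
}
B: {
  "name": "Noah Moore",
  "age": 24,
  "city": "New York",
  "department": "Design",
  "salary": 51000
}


Comparing each field (in key order):
  name: same
  age: same
  city: same
  department: DIFFERENT
  salary: same
Differences:
  department: Legal -> Design

1 field(s) changed

1 change: department


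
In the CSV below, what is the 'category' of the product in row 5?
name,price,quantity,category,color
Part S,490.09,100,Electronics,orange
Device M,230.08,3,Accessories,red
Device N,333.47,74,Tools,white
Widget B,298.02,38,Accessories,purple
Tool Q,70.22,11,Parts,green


Query: Row 5 ('Tool Q'), column 'category'
Value: Parts

Parts


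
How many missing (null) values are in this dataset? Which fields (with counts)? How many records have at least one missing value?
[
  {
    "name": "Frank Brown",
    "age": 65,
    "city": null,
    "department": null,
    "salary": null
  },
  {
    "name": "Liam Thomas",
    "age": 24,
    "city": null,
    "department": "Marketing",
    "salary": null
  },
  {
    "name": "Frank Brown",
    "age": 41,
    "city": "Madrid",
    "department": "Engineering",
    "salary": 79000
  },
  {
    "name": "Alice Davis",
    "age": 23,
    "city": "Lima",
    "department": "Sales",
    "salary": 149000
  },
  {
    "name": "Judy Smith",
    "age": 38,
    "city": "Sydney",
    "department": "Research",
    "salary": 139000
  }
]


Checking for missing (null) values in 5 records:

  Frank Brown: city, department, salary
  Liam Thomas: city, salary
  Frank Brown: complete
  Alice Davis: complete
  Judy Smith: complete

Per field:
  name: 0 missing
  age: 0 missing
  city: 2 missing
  department: 1 missing
  salary: 2 missing

Total missing values: 5
Records with any missing: 2

5 missing values (city: 2, department: 1, salary: 2); 2 incomplete records


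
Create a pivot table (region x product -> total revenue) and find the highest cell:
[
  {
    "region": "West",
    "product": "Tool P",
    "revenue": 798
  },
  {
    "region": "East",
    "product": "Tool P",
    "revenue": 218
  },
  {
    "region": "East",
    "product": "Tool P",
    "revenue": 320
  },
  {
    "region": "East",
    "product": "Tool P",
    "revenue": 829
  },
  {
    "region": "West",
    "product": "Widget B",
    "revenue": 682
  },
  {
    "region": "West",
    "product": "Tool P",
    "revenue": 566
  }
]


Pivot: region (rows) x product (columns) -> total revenue

     Tool P        Widget B    
East          1367             0  
West          1364           682  

Highest: East / Tool P = $1367

East / Tool P = $1367


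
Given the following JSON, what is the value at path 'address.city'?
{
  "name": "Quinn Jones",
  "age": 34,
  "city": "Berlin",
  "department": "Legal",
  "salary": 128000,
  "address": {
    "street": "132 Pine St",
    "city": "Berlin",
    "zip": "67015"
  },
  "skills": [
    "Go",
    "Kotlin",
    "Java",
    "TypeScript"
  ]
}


Query: address.city
Path: address -> city
Value: Berlin

Berlin


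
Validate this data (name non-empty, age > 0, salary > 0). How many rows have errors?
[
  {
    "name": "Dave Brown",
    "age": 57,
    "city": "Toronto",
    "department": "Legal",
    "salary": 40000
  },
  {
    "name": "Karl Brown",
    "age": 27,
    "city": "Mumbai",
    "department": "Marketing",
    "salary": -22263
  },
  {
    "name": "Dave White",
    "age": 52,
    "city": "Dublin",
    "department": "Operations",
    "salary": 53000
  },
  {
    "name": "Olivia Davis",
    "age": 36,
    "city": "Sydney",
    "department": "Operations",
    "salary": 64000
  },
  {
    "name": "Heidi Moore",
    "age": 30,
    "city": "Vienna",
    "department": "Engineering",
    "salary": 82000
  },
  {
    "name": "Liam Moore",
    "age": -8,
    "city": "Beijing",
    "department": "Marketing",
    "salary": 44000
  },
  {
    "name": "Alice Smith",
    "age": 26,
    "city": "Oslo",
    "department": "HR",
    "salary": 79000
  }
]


Validating 7 records:
Rules: name non-empty, age > 0, salary > 0

  Row 1 (Dave Brown): OK
  Row 2 (Karl Brown): negative salary: -22263
  Row 3 (Dave White): OK
  Row 4 (Olivia Davis): OK
  Row 5 (Heidi Moore): OK
  Row 6 (Liam Moore): negative age: -8
  Row 7 (Alice Smith): OK

Total errors: 2

2 errors


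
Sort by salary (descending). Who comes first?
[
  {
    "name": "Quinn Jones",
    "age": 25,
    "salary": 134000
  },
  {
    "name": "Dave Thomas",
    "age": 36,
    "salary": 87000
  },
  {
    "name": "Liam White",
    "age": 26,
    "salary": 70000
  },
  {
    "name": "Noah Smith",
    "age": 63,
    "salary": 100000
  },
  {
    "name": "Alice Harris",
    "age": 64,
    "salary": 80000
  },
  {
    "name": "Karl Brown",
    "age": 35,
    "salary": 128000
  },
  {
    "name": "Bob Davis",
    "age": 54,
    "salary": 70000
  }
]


Sort by: salary (descending)

Sorted order:
  1. Quinn Jones (salary = 134000)
  2. Karl Brown (salary = 128000)
  3. Noah Smith (salary = 100000)
  4. Dave Thomas (salary = 87000)
  5. Alice Harris (salary = 80000)
  6. Liam White (salary = 70000)
  7. Bob Davis (salary = 70000)

First: Quinn Jones

Quinn Jones


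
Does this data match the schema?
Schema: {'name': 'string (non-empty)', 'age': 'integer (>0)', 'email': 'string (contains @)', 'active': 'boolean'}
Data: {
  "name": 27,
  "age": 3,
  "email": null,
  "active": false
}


Validating each field against schema:
  name: FAIL (27 is not a string)
  age: OK (positive integer)
  email: FAIL (null is not a string)
  active: OK (boolean)

Result: INVALID (2 errors: name, email)

INVALID (2 errors: name, email)


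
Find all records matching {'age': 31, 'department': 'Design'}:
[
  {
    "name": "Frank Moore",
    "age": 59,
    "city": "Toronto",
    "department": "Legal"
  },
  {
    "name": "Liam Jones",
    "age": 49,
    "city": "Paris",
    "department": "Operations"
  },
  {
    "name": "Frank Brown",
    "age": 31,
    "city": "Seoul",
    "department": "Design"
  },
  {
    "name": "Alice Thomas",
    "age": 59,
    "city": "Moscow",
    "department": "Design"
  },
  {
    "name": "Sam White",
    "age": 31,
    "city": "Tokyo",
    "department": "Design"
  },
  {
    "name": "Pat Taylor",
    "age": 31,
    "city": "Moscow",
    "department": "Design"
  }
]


Search criteria: {'age': 31, 'department': 'Design'}

Checking 6 records:
  Frank Moore: {age: 59, department: Legal}
  Liam Jones: {age: 49, department: Operations}
  Frank Brown: {age: 31, department: Design} <-- MATCH
  Alice Thomas: {age: 59, department: Design}
  Sam White: {age: 31, department: Design} <-- MATCH
  Pat Taylor: {age: 31, department: Design} <-- MATCH

Matches: ["Frank Brown", "Sam White", "Pat Taylor"]

["Frank Brown", "Sam White", "Pat Taylor"]


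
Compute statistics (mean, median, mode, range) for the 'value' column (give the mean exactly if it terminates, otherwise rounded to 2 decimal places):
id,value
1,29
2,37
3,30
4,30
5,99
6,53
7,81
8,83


Data: [29, 37, 30, 30, 99, 53, 81, 83]
Count: 8
Sum: 442
Mean: 442/8 = 55.25
Sorted: [29, 30, 30, 37, 53, 81, 83, 99]
Median: 45.0
Mode: 30 (2 times)
Range: 99 - 29 = 70
Min: 29, Max: 99

mean=55.25, median=45.0, mode=30, range=70


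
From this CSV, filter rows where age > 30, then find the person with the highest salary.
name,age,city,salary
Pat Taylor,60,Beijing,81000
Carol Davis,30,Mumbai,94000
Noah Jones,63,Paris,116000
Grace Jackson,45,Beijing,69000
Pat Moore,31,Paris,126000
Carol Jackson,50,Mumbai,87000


Filter: age > 30
Sort by: salary (descending)

Filtered records (5):
  Pat Moore, age 31, salary $126000
  Noah Jones, age 63, salary $116000
  Carol Jackson, age 50, salary $87000
  Pat Taylor, age 60, salary $81000
  Grace Jackson, age 45, salary $69000

Highest salary: Pat Moore ($126000)

Pat Moore


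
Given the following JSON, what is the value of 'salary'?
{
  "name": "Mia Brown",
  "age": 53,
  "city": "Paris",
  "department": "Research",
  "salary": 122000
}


Looking up field 'salary'
Value: 122000

122000


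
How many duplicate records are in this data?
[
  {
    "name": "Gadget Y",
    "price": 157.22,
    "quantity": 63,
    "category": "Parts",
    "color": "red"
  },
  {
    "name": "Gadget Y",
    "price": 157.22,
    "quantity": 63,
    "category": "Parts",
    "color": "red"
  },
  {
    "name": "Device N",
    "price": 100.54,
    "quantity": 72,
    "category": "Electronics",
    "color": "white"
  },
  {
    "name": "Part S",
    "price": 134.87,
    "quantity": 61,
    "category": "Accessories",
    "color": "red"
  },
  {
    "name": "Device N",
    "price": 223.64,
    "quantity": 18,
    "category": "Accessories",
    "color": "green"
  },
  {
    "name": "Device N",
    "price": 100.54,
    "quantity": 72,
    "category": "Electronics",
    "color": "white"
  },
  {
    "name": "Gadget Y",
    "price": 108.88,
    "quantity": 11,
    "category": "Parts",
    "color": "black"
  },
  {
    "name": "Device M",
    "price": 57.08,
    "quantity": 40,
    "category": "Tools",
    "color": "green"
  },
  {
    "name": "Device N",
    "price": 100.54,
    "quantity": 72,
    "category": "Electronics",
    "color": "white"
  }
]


Checking 9 records for duplicates:

  Row 1: Gadget Y ($157.22, qty 63)
  Row 2: Gadget Y ($157.22, qty 63) <-- DUPLICATE
  Row 3: Device N ($100.54, qty 72)
  Row 4: Part S ($134.87, qty 61)
  Row 5: Device N ($223.64, qty 18)
  Row 6: Device N ($100.54, qty 72) <-- DUPLICATE
  Row 7: Gadget Y ($108.88, qty 11)
  Row 8: Device M ($57.08, qty 40)
  Row 9: Device N ($100.54, qty 72) <-- DUPLICATE

Duplicates found: 3
Unique records: 6

3 duplicates, 6 unique


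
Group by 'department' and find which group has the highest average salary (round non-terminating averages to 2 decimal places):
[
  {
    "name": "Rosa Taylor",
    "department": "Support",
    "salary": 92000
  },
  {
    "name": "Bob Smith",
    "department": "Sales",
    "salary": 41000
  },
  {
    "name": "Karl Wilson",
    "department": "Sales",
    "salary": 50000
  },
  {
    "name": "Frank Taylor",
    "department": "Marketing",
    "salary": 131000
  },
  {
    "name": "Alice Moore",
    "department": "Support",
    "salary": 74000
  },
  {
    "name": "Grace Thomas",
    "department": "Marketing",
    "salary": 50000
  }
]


Group by: department

Groups:
  Marketing: 2 people, avg salary = 181000/2 = $90500
  Sales: 2 people, avg salary = 91000/2 = $45500
  Support: 2 people, avg salary = 166000/2 = $83000

Highest average salary: Marketing ($90500)

Marketing ($90500)


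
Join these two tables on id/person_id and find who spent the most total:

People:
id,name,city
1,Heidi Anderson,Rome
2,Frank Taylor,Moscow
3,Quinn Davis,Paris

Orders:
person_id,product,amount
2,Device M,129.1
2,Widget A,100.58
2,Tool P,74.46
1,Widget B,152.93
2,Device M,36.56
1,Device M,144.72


Join on: people.id = orders.person_id

Joined rows:
  Frank Taylor (Moscow) bought Device M for $129.1
  Frank Taylor (Moscow) bought Widget A for $100.58
  Frank Taylor (Moscow) bought Tool P for $74.46
  Heidi Anderson (Rome) bought Widget B for $152.93
  Frank Taylor (Moscow) bought Device M for $36.56
  Heidi Anderson (Rome) bought Device M for $144.72

Total per person:
  Frank Taylor: $340.70
  Heidi Anderson: $297.65

Top spender: Frank Taylor ($340.70)

Frank Taylor ($340.70)


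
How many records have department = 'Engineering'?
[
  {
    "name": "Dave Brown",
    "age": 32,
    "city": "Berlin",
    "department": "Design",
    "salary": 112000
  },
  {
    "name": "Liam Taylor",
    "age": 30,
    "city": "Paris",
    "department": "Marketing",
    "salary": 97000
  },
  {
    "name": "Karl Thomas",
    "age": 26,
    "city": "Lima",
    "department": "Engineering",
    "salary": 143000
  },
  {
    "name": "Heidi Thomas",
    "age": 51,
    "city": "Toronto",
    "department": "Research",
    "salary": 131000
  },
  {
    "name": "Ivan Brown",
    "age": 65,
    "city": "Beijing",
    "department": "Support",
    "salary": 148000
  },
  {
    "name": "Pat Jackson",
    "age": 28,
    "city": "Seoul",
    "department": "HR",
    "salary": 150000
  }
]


Data: 6 records
Condition: department = 'Engineering'

Checking each record:
  Dave Brown: Design
  Liam Taylor: Marketing
  Karl Thomas: Engineering MATCH
  Heidi Thomas: Research
  Ivan Brown: Support
  Pat Jackson: HR

Count: 1

1


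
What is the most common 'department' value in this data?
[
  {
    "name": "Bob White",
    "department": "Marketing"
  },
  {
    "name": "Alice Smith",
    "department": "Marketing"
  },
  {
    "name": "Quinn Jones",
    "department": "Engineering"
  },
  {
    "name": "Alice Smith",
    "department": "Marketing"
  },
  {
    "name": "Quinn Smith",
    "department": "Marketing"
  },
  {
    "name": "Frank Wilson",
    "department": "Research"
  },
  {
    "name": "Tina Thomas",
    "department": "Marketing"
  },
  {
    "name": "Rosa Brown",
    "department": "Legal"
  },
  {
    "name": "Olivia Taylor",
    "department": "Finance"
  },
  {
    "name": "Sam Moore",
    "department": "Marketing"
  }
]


Counting 'department' values across 10 records:

  Marketing: 6 ######
  Engineering: 1 #
  Research: 1 #
  Legal: 1 #
  Finance: 1 #

Most common: Marketing (6 times)

Marketing (6 times)


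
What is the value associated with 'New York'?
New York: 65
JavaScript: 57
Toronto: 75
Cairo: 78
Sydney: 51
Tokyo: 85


Looking up key 'New York'
Value: 65

65


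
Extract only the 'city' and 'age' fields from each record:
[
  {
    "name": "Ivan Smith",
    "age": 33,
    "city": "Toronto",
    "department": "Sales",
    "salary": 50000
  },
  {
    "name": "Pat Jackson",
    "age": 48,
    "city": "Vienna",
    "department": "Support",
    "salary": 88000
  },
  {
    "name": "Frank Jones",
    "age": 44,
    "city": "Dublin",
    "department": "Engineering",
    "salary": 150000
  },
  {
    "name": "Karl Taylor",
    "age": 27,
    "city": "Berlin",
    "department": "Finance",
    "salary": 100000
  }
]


Original: 4 records with fields: name, age, city, department, salary
Keep: ['city', 'age']
Drop: ['name', 'department', 'salary']
Result: 4 records, 2 fields each

[
  {
    "city": "Toronto",
    "age": 33
  },
  {
    "city": "Vienna",
    "age": 48
  },
  {
    "city": "Dublin",
    "age": 44
  },
  {
    "city": "Berlin",
    "age": 27
  }
]


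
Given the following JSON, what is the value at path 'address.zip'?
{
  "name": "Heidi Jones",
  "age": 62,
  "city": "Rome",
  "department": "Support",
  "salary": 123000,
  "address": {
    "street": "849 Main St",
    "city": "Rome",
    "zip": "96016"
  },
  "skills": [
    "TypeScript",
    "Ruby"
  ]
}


Query: address.zip
Path: address -> zip
Value: 96016

96016


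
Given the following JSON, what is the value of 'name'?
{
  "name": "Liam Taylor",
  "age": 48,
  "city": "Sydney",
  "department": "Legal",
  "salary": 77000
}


Looking up field 'name'
Value: Liam Taylor

Liam Taylor


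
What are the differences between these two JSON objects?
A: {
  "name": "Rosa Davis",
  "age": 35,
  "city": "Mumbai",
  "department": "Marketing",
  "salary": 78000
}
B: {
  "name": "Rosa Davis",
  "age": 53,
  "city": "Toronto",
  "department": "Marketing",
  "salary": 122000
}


Comparing each field (in key order):
  name: same
  age: DIFFERENT
  city: DIFFERENT
  department: same
  salary: DIFFERENT
Differences:
  age: 35 -> 53
  city: Mumbai -> Toronto
  salary: 78000 -> 122000

3 field(s) changed

3 changes: age, city, salary


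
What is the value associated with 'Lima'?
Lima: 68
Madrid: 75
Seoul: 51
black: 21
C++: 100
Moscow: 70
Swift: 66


Looking up key 'Lima'
Value: 68

68


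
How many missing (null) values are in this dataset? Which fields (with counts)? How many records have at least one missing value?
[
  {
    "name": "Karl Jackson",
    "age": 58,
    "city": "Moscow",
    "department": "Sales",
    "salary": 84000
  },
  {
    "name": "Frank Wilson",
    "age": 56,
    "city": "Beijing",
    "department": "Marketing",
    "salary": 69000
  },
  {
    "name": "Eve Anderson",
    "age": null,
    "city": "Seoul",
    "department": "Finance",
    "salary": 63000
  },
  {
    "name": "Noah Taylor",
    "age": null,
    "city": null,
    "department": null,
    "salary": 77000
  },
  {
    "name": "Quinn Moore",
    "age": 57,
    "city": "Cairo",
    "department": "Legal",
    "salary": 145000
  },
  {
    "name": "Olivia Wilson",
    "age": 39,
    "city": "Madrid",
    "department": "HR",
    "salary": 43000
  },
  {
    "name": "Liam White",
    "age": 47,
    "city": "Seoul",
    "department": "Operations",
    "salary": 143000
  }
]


Checking for missing (null) values in 7 records:

  Karl Jackson: complete
  Frank Wilson: complete
  Eve Anderson: age
  Noah Taylor: age, city, department
  Quinn Moore: complete
  Olivia Wilson: complete
  Liam White: complete

Per field:
  name: 0 missing
  age: 2 missing
  city: 1 missing
  department: 1 missing
  salary: 0 missing

Total missing values: 4
Records with any missing: 2

4 missing values (age: 2, city: 1, department: 1); 2 incomplete records


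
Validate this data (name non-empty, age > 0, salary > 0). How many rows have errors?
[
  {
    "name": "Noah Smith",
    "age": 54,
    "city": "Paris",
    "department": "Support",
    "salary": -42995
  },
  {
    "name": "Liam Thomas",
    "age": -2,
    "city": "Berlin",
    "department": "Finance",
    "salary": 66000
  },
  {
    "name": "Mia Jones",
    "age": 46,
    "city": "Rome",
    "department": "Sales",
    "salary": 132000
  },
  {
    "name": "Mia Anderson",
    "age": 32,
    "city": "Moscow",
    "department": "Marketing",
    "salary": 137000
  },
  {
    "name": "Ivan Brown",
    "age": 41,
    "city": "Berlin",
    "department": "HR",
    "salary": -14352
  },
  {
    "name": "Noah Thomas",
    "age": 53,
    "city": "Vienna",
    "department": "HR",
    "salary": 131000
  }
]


Validating 6 records:
Rules: name non-empty, age > 0, salary > 0

  Row 1 (Noah Smith): negative salary: -42995
  Row 2 (Liam Thomas): negative age: -2
  Row 3 (Mia Jones): OK
  Row 4 (Mia Anderson): OK
  Row 5 (Ivan Brown): negative salary: -14352
  Row 6 (Noah Thomas): OK

Total errors: 3

3 errors


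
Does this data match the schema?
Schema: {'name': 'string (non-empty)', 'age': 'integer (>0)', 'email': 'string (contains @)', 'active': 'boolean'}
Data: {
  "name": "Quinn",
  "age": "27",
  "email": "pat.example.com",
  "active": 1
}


Validating each field against schema:
  name: OK (non-empty string)
  age: FAIL ("27" is not an integer)
  email: FAIL ("pat.example.com" does not contain @)
  active: FAIL (1 is not a boolean)

Result: INVALID (3 errors: age, email, active)

INVALID (3 errors: age, email, active)


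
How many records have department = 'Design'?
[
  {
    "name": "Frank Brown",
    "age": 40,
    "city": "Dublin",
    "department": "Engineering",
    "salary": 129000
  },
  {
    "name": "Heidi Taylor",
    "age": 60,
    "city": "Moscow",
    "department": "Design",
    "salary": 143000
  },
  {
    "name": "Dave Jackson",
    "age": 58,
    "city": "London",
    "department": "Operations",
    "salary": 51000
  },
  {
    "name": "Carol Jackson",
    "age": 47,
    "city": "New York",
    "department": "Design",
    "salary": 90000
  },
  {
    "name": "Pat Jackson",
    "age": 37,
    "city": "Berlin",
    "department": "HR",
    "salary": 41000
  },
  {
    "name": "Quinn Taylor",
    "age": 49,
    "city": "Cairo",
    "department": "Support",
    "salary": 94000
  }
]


Data: 6 records
Condition: department = 'Design'

Checking each record:
  Frank Brown: Engineering
  Heidi Taylor: Design MATCH
  Dave Jackson: Operations
  Carol Jackson: Design MATCH
  Pat Jackson: HR
  Quinn Taylor: Support

Count: 2

2


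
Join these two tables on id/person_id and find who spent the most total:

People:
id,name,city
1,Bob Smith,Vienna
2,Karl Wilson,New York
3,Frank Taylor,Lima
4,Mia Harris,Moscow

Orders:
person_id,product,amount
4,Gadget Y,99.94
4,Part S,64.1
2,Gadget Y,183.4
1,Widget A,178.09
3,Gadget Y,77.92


Join on: people.id = orders.person_id

Joined rows:
  Mia Harris (Moscow) bought Gadget Y for $99.94
  Mia Harris (Moscow) bought Part S for $64.1
  Karl Wilson (New York) bought Gadget Y for $183.4
  Bob Smith (Vienna) bought Widget A for $178.09
  Frank Taylor (Lima) bought Gadget Y for $77.92

Total per person:
  Karl Wilson: $183.40
  Bob Smith: $178.09
  Mia Harris: $164.04
  Frank Taylor: $77.92

Top spender: Karl Wilson ($183.40)

Karl Wilson ($183.40)


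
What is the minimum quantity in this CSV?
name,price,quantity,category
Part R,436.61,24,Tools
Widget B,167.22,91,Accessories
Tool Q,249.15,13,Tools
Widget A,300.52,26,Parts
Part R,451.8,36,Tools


Computing minimum quantity:
Values: [24, 91, 13, 26, 36]
Min = 13

13


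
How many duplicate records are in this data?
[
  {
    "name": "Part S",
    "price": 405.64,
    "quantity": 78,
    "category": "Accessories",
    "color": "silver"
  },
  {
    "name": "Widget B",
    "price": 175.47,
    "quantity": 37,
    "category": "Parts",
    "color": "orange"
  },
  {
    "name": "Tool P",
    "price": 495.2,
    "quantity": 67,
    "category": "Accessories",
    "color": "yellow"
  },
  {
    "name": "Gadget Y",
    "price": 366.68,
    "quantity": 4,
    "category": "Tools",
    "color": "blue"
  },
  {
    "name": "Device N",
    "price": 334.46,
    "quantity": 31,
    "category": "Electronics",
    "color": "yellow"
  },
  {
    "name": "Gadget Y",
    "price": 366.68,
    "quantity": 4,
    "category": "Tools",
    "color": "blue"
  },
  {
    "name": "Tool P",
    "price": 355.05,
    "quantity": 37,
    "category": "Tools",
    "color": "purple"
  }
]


Checking 7 records for duplicates:

  Row 1: Part S ($405.64, qty 78)
  Row 2: Widget B ($175.47, qty 37)
  Row 3: Tool P ($495.2, qty 67)
  Row 4: Gadget Y ($366.68, qty 4)
  Row 5: Device N ($334.46, qty 31)
  Row 6: Gadget Y ($366.68, qty 4) <-- DUPLICATE
  Row 7: Tool P ($355.05, qty 37)

Duplicates found: 1
Unique records: 6

1 duplicates, 6 unique


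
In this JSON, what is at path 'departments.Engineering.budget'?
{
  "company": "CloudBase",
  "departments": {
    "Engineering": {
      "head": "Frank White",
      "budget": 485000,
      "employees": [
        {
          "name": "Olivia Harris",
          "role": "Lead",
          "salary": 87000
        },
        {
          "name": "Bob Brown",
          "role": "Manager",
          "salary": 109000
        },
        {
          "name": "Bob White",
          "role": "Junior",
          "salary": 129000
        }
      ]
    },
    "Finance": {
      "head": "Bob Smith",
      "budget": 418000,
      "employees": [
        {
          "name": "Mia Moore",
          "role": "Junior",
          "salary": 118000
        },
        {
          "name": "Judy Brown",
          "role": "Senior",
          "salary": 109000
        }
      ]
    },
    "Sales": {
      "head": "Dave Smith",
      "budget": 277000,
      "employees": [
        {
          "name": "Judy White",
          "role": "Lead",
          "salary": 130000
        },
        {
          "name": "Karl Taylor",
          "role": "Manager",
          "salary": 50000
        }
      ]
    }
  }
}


Path: departments.Engineering.budget

Navigate:
  -> departments
  -> Engineering
  -> budget = 485000

485000


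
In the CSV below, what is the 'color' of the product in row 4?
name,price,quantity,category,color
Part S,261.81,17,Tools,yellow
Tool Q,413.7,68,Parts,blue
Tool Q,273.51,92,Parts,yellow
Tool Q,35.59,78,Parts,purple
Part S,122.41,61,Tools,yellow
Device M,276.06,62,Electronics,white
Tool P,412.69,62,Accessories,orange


Query: Row 4 ('Tool Q'), column 'color'
Value: purple

purple


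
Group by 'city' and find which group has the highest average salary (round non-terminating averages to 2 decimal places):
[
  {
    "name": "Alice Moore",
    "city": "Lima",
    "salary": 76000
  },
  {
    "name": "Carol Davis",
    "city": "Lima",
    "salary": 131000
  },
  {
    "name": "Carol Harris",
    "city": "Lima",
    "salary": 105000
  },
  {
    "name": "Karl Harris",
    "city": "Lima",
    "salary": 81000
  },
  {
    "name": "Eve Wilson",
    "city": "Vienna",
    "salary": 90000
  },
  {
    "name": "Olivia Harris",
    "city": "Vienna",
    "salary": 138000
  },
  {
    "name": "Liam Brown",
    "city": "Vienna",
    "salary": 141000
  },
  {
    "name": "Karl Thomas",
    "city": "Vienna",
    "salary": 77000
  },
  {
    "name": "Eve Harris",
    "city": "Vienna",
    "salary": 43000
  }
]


Group by: city

Groups:
  Lima: 4 people, avg salary = 393000/4 = $98250
  Vienna: 5 people, avg salary = 489000/5 = $97800

Highest average salary: Lima ($98250)

Lima ($98250)


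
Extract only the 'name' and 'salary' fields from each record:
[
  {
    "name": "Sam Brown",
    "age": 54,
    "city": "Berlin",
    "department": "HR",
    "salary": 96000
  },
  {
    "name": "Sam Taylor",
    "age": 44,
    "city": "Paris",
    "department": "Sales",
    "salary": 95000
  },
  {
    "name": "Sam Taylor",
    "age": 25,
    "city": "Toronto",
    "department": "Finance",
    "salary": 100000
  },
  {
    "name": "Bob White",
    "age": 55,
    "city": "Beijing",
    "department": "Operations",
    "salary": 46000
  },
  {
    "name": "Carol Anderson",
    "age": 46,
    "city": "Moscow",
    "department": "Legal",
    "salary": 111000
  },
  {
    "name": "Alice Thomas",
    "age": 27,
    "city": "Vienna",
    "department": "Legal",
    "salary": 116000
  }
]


Original: 6 records with fields: name, age, city, department, salary
Keep: ['name', 'salary']
Drop: ['age', 'city', 'department']
Result: 6 records, 2 fields each

[
  {
    "name": "Sam Brown",
    "salary": 96000
  },
  {
    "name": "Sam Taylor",
    "salary": 95000
  },
  {
    "name": "Sam Taylor",
    "salary": 100000
  },
  {
    "name": "Bob White",
    "salary": 46000
  },
  {
    "name": "Carol Anderson",
    "salary": 111000
  },
  {
    "name": "Alice Thomas",
    "salary": 116000
  }
]


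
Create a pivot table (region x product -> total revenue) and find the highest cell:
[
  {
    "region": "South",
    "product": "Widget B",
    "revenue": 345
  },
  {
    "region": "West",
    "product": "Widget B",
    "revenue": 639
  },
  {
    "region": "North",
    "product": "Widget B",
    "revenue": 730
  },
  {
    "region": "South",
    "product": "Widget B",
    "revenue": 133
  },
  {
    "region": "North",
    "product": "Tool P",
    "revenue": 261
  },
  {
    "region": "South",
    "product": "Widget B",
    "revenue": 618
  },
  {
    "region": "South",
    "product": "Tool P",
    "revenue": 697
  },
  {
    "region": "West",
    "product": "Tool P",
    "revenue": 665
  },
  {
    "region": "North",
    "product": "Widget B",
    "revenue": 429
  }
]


Pivot: region (rows) x product (columns) -> total revenue

     Tool P        Widget B    
North          261          1159  
South          697          1096  
West           665           639  

Highest: North / Widget B = $1159

North / Widget B = $1159


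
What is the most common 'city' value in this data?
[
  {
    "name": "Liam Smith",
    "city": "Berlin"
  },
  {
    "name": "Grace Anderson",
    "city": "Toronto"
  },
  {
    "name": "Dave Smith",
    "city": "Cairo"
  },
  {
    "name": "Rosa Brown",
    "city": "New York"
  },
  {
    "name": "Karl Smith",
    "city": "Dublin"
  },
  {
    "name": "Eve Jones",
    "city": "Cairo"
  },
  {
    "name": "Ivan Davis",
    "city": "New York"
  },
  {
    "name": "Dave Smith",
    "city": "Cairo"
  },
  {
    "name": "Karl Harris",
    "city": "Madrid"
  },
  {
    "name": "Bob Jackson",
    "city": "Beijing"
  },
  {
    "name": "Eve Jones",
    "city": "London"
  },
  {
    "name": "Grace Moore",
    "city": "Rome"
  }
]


Counting 'city' values across 12 records:

  Cairo: 3 ###
  New York: 2 ##
  Berlin: 1 #
  Toronto: 1 #
  Dublin: 1 #
  Madrid: 1 #
  Beijing: 1 #
  London: 1 #
  Rome: 1 #

Most common: Cairo (3 times)

Cairo (3 times)


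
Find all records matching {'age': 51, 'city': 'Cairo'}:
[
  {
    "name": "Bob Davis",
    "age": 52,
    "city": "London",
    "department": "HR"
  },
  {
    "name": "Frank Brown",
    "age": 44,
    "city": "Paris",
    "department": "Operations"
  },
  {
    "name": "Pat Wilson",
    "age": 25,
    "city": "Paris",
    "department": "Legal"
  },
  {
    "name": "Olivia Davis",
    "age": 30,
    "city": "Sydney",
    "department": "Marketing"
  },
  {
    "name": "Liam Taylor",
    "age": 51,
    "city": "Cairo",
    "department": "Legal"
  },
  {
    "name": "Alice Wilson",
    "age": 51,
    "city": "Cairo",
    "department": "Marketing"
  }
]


Search criteria: {'age': 51, 'city': 'Cairo'}

Checking 6 records:
  Bob Davis: {age: 52, city: London}
  Frank Brown: {age: 44, city: Paris}
  Pat Wilson: {age: 25, city: Paris}
  Olivia Davis: {age: 30, city: Sydney}
  Liam Taylor: {age: 51, city: Cairo} <-- MATCH
  Alice Wilson: {age: 51, city: Cairo} <-- MATCH

Matches: ["Liam Taylor", "Alice Wilson"]

["Liam Taylor", "Alice Wilson"]
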